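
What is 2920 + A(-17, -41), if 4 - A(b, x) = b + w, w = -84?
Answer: 3025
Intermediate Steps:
A(b, x) = 88 - b (A(b, x) = 4 - (b - 84) = 4 - (-84 + b) = 4 + (84 - b) = 88 - b)
2920 + A(-17, -41) = 2920 + (88 - 1*(-17)) = 2920 + (88 + 17) = 2920 + 105 = 3025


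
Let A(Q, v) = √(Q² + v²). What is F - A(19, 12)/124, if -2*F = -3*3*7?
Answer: 63/2 - √505/124 ≈ 31.319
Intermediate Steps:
F = 63/2 (F = -(-3*3)*7/2 = -(-9)*7/2 = -½*(-63) = 63/2 ≈ 31.500)
F - A(19, 12)/124 = 63/2 - √(19² + 12²)/124 = 63/2 - √(361 + 144)/124 = 63/2 - √505/124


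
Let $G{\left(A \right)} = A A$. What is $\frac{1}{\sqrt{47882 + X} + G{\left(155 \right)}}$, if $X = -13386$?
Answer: $\frac{24025}{577166129} - \frac{56 \sqrt{11}}{577166129} \approx 4.1304 \cdot 10^{-5}$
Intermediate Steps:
$G{\left(A \right)} = A^{2}$
$\frac{1}{\sqrt{47882 + X} + G{\left(155 \right)}} = \frac{1}{\sqrt{47882 - 13386} + 155^{2}} = \frac{1}{\sqrt{34496} + 24025} = \frac{1}{56 \sqrt{11} + 24025} = \frac{1}{24025 + 56 \sqrt{11}}$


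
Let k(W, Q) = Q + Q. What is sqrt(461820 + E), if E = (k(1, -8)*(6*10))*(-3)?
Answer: 10*sqrt(4647) ≈ 681.69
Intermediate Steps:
k(W, Q) = 2*Q
E = 2880 (E = ((2*(-8))*(6*10))*(-3) = -16*60*(-3) = -960*(-3) = 2880)
sqrt(461820 + E) = sqrt(461820 + 2880) = sqrt(464700) = 10*sqrt(4647)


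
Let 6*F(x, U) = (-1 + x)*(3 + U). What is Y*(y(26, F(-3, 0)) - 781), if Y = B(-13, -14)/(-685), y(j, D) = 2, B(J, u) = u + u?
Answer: -21812/685 ≈ -31.842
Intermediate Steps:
B(J, u) = 2*u
F(x, U) = (-1 + x)*(3 + U)/6 (F(x, U) = ((-1 + x)*(3 + U))/6 = (-1 + x)*(3 + U)/6)
Y = 28/685 (Y = (2*(-14))/(-685) = -28*(-1/685) = 28/685 ≈ 0.040876)
Y*(y(26, F(-3, 0)) - 781) = 28*(2 - 781)/685 = (28/685)*(-779) = -21812/685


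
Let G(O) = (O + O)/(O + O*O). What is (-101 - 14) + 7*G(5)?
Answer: -338/3 ≈ -112.67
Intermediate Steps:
G(O) = 2*O/(O + O²) (G(O) = (2*O)/(O + O²) = 2*O/(O + O²))
(-101 - 14) + 7*G(5) = (-101 - 14) + 7*(2/(1 + 5)) = -115 + 7*(2/6) = -115 + 7*(2*(⅙)) = -115 + 7*(⅓) = -115 + 7/3 = -338/3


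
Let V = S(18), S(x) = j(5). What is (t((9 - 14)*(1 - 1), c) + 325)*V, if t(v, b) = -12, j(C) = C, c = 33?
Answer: 1565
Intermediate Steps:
S(x) = 5
V = 5
(t((9 - 14)*(1 - 1), c) + 325)*V = (-12 + 325)*5 = 313*5 = 1565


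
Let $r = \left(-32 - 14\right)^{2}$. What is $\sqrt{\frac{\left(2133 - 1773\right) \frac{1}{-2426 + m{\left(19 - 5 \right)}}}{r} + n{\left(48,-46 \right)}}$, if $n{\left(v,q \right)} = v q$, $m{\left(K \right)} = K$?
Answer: $\frac{i \sqrt{20973183262}}{3082} \approx 46.989 i$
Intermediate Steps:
$r = 2116$ ($r = \left(-46\right)^{2} = 2116$)
$n{\left(v,q \right)} = q v$
$\sqrt{\frac{\left(2133 - 1773\right) \frac{1}{-2426 + m{\left(19 - 5 \right)}}}{r} + n{\left(48,-46 \right)}} = \sqrt{\frac{\left(2133 - 1773\right) \frac{1}{-2426 + \left(19 - 5\right)}}{2116} - 2208} = \sqrt{\frac{360}{-2426 + \left(19 - 5\right)} \frac{1}{2116} - 2208} = \sqrt{\frac{360}{-2426 + 14} \cdot \frac{1}{2116} - 2208} = \sqrt{\frac{360}{-2412} \cdot \frac{1}{2116} - 2208} = \sqrt{360 \left(- \frac{1}{2412}\right) \frac{1}{2116} - 2208} = \sqrt{\left(- \frac{10}{67}\right) \frac{1}{2116} - 2208} = \sqrt{- \frac{5}{70886} - 2208} = \sqrt{- \frac{156516293}{70886}} = \frac{i \sqrt{20973183262}}{3082}$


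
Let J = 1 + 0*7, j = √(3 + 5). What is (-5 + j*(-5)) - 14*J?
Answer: -19 - 10*√2 ≈ -33.142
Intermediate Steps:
j = 2*√2 (j = √8 = 2*√2 ≈ 2.8284)
J = 1 (J = 1 + 0 = 1)
(-5 + j*(-5)) - 14*J = (-5 + (2*√2)*(-5)) - 14*1 = (-5 - 10*√2) - 14 = -19 - 10*√2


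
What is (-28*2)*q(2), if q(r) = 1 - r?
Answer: 56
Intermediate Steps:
(-28*2)*q(2) = (-28*2)*(1 - 1*2) = -56*(1 - 2) = -56*(-1) = 56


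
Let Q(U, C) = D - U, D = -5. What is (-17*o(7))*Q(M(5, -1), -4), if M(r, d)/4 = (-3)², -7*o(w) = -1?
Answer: 697/7 ≈ 99.571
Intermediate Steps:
o(w) = ⅐ (o(w) = -⅐*(-1) = ⅐)
M(r, d) = 36 (M(r, d) = 4*(-3)² = 4*9 = 36)
Q(U, C) = -5 - U
(-17*o(7))*Q(M(5, -1), -4) = (-17*⅐)*(-5 - 1*36) = -17*(-5 - 36)/7 = -17/7*(-41) = 697/7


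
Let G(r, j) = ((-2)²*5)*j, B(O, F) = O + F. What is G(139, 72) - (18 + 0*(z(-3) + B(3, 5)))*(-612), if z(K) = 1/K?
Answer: 12456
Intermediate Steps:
B(O, F) = F + O
G(r, j) = 20*j (G(r, j) = (4*5)*j = 20*j)
G(139, 72) - (18 + 0*(z(-3) + B(3, 5)))*(-612) = 20*72 - (18 + 0*(1/(-3) + (5 + 3)))*(-612) = 1440 - (18 + 0*(-⅓ + 8))*(-612) = 1440 - (18 + 0*(23/3))*(-612) = 1440 - (18 + 0)*(-612) = 1440 - 18*(-612) = 1440 - 1*(-11016) = 1440 + 11016 = 12456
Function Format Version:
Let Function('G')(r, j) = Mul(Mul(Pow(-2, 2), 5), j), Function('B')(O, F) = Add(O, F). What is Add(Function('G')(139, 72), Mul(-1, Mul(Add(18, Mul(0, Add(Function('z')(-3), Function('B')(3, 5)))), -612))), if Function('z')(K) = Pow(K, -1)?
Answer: 12456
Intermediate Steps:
Function('B')(O, F) = Add(F, O)
Function('G')(r, j) = Mul(20, j) (Function('G')(r, j) = Mul(Mul(4, 5), j) = Mul(20, j))
Add(Function('G')(139, 72), Mul(-1, Mul(Add(18, Mul(0, Add(Function('z')(-3), Function('B')(3, 5)))), -612))) = Add(Mul(20, 72), Mul(-1, Mul(Add(18, Mul(0, Add(Pow(-3, -1), Add(5, 3)))), -612))) = Add(1440, Mul(-1, Mul(Add(18, Mul(0, Add(Rational(-1, 3), 8))), -612))) = Add(1440, Mul(-1, Mul(Add(18, Mul(0, Rational(23, 3))), -612))) = Add(1440, Mul(-1, Mul(Add(18, 0), -612))) = Add(1440, Mul(-1, Mul(18, -612))) = Add(1440, Mul(-1, -11016)) = Add(1440, 11016) = 12456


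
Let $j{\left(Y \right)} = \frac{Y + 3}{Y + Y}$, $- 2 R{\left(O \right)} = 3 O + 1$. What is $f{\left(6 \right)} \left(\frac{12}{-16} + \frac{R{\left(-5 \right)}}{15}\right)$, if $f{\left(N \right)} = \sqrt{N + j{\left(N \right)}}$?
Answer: $- \frac{17 \sqrt{3}}{40} \approx -0.73612$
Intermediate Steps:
$R{\left(O \right)} = - \frac{1}{2} - \frac{3 O}{2}$ ($R{\left(O \right)} = - \frac{3 O + 1}{2} = - \frac{1 + 3 O}{2} = - \frac{1}{2} - \frac{3 O}{2}$)
$j{\left(Y \right)} = \frac{3 + Y}{2 Y}$
$f{\left(N \right)} = \sqrt{N + \frac{3 + N}{2 N}}$
$f{\left(6 \right)} \left(\frac{12}{-16} + \frac{R{\left(-5 \right)}}{15}\right) = \frac{\sqrt{2 + 4 \cdot 6 + \frac{6}{6}}}{2} \left(\frac{12}{-16} + \frac{- \frac{1}{2} - - \frac{15}{2}}{15}\right) = \frac{\sqrt{2 + 24 + 6 \cdot \frac{1}{6}}}{2} \left(12 \left(- \frac{1}{16}\right) + \left(- \frac{1}{2} + \frac{15}{2}\right) \frac{1}{15}\right) = \frac{\sqrt{2 + 24 + 1}}{2} \left(- \frac{3}{4} + 7 \cdot \frac{1}{15}\right) = \frac{\sqrt{27}}{2} \left(- \frac{3}{4} + \frac{7}{15}\right) = \frac{3 \sqrt{3}}{2} \left(- \frac{17}{60}\right) = - \frac{17 \sqrt{3}}{40}$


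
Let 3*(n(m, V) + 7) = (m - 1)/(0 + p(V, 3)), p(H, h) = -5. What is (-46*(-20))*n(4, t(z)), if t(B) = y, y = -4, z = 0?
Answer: -6624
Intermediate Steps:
t(B) = -4
n(m, V) = -104/15 - m/15 (n(m, V) = -7 + ((m - 1)/(0 - 5))/3 = -7 + ((-1 + m)/(-5))/3 = -7 + ((-1 + m)*(-⅕))/3 = -7 + (⅕ - m/5)/3 = -7 + (1/15 - m/15) = -104/15 - m/15)
(-46*(-20))*n(4, t(z)) = (-46*(-20))*(-104/15 - 1/15*4) = 920*(-104/15 - 4/15) = 920*(-36/5) = -6624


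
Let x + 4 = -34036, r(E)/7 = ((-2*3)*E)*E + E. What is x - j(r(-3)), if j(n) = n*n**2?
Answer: 63487159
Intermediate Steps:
r(E) = -42*E**2 + 7*E (r(E) = 7*(((-2*3)*E)*E + E) = 7*((-6*E)*E + E) = 7*(-6*E**2 + E) = 7*(E - 6*E**2) = -42*E**2 + 7*E)
x = -34040 (x = -4 - 34036 = -34040)
j(n) = n**3
x - j(r(-3)) = -34040 - (7*(-3)*(1 - 6*(-3)))**3 = -34040 - (7*(-3)*(1 + 18))**3 = -34040 - (7*(-3)*19)**3 = -34040 - 1*(-399)**3 = -34040 - 1*(-63521199) = -34040 + 63521199 = 63487159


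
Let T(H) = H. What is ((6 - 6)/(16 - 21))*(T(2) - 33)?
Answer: 0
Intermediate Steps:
((6 - 6)/(16 - 21))*(T(2) - 33) = ((6 - 6)/(16 - 21))*(2 - 33) = (0/(-5))*(-31) = (0*(-⅕))*(-31) = 0*(-31) = 0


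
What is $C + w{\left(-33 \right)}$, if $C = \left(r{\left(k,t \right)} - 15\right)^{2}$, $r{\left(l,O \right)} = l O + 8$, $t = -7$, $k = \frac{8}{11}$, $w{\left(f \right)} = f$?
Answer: $\frac{13696}{121} \approx 113.19$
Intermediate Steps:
$k = \frac{8}{11}$ ($k = 8 \cdot \frac{1}{11} = \frac{8}{11} \approx 0.72727$)
$r{\left(l,O \right)} = 8 + O l$ ($r{\left(l,O \right)} = O l + 8 = 8 + O l$)
$C = \frac{17689}{121}$ ($C = \left(\left(8 - \frac{56}{11}\right) - 15\right)^{2} = \left(\frac{32}{11} - 15\right)^{2} = \left(- \frac{133}{11}\right)^{2} = \frac{17689}{121} \approx 146.19$)
$C + w{\left(-33 \right)} = \frac{17689}{121} - 33 = \frac{13696}{121}$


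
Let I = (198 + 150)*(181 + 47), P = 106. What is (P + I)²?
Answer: 6312302500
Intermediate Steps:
I = 79344 (I = 348*228 = 79344)
(P + I)² = (106 + 79344)² = 79450² = 6312302500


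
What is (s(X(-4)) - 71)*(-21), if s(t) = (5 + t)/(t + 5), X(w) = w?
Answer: 1470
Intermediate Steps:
s(t) = 1 (s(t) = (5 + t)/(5 + t) = 1)
(s(X(-4)) - 71)*(-21) = (1 - 71)*(-21) = -70*(-21) = 1470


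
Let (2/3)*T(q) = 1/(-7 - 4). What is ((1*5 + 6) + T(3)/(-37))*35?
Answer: 313495/814 ≈ 385.13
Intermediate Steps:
T(q) = -3/22 (T(q) = 3/(2*(-7 - 4)) = (3/2)/(-11) = (3/2)*(-1/11) = -3/22)
((1*5 + 6) + T(3)/(-37))*35 = ((1*5 + 6) - 3/22/(-37))*35 = ((5 + 6) - 3/22*(-1/37))*35 = (11 + 3/814)*35 = (8957/814)*35 = 313495/814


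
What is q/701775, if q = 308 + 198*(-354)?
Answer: -69784/701775 ≈ -0.099439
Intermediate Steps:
q = -69784 (q = 308 - 70092 = -69784)
q/701775 = -69784/701775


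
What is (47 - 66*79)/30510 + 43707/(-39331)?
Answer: -1536723847/1199988810 ≈ -1.2806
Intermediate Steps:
(47 - 66*79)/30510 + 43707/(-39331) = (47 - 5214)*(1/30510) + 43707*(-1/39331) = -5167*1/30510 - 43707/39331 = -5167/30510 - 43707/39331 = -1536723847/1199988810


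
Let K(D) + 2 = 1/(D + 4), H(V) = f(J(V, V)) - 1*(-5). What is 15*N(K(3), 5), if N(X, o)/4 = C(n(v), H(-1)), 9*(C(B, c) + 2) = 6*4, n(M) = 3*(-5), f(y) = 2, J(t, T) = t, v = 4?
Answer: 40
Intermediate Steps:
n(M) = -15
H(V) = 7 (H(V) = 2 - 1*(-5) = 2 + 5 = 7)
C(B, c) = 2/3 (C(B, c) = -2 + (6*4)/9 = -2 + (1/9)*24 = -2 + 8/3 = 2/3)
K(D) = -2 + 1/(4 + D) (K(D) = -2 + 1/(D + 4) = -2 + 1/(4 + D))
N(X, o) = 8/3 (N(X, o) = 4*(2/3) = 8/3)
15*N(K(3), 5) = 15*(8/3) = 40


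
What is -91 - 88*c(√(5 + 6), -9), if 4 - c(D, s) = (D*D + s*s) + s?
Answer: 6861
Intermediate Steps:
c(D, s) = 4 - s - D² - s² (c(D, s) = 4 - ((D*D + s*s) + s) = 4 - ((D² + s²) + s) = 4 - (s + D² + s²) = 4 + (-s - D² - s²) = 4 - s - D² - s²)
-91 - 88*c(√(5 + 6), -9) = -91 - 88*(4 - 1*(-9) - (√(5 + 6))² - 1*(-9)²) = -91 - 88*(4 + 9 - (√11)² - 1*81) = -91 - 88*(4 + 9 - 1*11 - 81) = -91 - 88*(4 + 9 - 11 - 81) = -91 - 88*(-79) = -91 + 6952 = 6861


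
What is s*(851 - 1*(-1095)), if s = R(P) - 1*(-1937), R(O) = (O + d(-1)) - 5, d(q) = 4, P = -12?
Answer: 3744104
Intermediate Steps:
R(O) = -1 + O (R(O) = (O + 4) - 5 = (4 + O) - 5 = -1 + O)
s = 1924 (s = (-1 - 12) - 1*(-1937) = -13 + 1937 = 1924)
s*(851 - 1*(-1095)) = 1924*(851 - 1*(-1095)) = 1924*(851 + 1095) = 1924*1946 = 3744104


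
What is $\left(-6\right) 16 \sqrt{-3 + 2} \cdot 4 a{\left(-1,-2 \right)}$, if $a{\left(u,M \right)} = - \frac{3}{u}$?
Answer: $- 1152 i \approx - 1152.0 i$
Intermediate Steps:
$\left(-6\right) 16 \sqrt{-3 + 2} \cdot 4 a{\left(-1,-2 \right)} = \left(-6\right) 16 \sqrt{-3 + 2} \cdot 4 \left(- \frac{3}{-1}\right) = - 96 \sqrt{-1} \cdot 4 \left(\left(-3\right) \left(-1\right)\right) = - 96 i 4 \cdot 3 = - 96 \cdot 4 i 3 = - 96 \cdot 12 i = - 1152 i$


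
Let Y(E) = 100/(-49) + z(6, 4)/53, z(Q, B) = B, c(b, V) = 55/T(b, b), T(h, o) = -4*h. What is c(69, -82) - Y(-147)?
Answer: 1265869/716772 ≈ 1.7661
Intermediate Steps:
c(b, V) = -55/(4*b) (c(b, V) = 55/((-4*b)) = 55*(-1/(4*b)) = -55/(4*b))
Y(E) = -5104/2597 (Y(E) = 100/(-49) + 4/53 = 100*(-1/49) + 4*(1/53) = -100/49 + 4/53 = -5104/2597)
c(69, -82) - Y(-147) = -55/4/69 - 1*(-5104/2597) = -55/4*1/69 + 5104/2597 = -55/276 + 5104/2597 = 1265869/716772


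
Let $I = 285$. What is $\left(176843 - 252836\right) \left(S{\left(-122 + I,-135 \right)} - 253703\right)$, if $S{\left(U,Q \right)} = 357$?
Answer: $19252522578$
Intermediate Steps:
$\left(176843 - 252836\right) \left(S{\left(-122 + I,-135 \right)} - 253703\right) = \left(176843 - 252836\right) \left(357 - 253703\right) = \left(-75993\right) \left(-253346\right) = 19252522578$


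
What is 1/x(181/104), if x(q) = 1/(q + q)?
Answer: 181/52 ≈ 3.4808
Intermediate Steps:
x(q) = 1/(2*q)
1/x(181/104) = 1/(1/(2*((181/104)))) = 1/(1/(2*((181*(1/104))))) = 1/(1/(2*(181/104))) = 1/((½)*(104/181)) = 1/(52/181) = 181/52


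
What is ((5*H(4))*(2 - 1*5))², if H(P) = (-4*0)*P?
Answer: 0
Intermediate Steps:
H(P) = 0 (H(P) = 0*P = 0)
((5*H(4))*(2 - 1*5))² = ((5*0)*(2 - 1*5))² = (0*(2 - 5))² = (0*(-3))² = 0² = 0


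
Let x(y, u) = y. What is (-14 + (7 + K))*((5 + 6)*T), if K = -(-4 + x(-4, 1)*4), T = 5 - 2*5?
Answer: -715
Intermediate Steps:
T = -5 (T = 5 - 10 = -5)
K = 20 (K = -(-4 - 4*4) = -(-4 - 16) = -1*(-20) = 20)
(-14 + (7 + K))*((5 + 6)*T) = (-14 + (7 + 20))*((5 + 6)*(-5)) = (-14 + 27)*(11*(-5)) = 13*(-55) = -715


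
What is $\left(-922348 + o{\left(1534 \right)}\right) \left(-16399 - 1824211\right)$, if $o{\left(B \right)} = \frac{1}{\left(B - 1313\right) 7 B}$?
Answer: $\frac{2014384009343961415}{1186549} \approx 1.6977 \cdot 10^{12}$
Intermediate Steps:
$o{\left(B \right)} = \frac{1}{7 B \left(-1313 + B\right)}$ ($o{\left(B \right)} = \frac{\frac{1}{7} \frac{1}{B}}{-1313 + B} = \frac{1}{7 B \left(-1313 + B\right)}$)
$\left(-922348 + o{\left(1534 \right)}\right) \left(-16399 - 1824211\right) = \left(-922348 + \frac{1}{7 \cdot 1534 \left(-1313 + 1534\right)}\right) \left(-16399 - 1824211\right) = \left(-922348 + \frac{1}{7} \cdot \frac{1}{1534} \cdot \frac{1}{221}\right) \left(-1840610\right) = \left(-922348 + \frac{1}{2373098}\right) \left(-1840610\right) = \left(- \frac{2188822194103}{2373098}\right) \left(-1840610\right) = \frac{2014384009343961415}{1186549}$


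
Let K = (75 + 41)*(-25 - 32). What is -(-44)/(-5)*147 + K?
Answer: -39528/5 ≈ -7905.6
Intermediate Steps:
K = -6612 (K = 116*(-57) = -6612)
-(-44)/(-5)*147 + K = -(-44)/(-5)*147 - 6612 = -(-44)*(-1)/5*147 - 6612 = -11*4/5*147 - 6612 = -44/5*147 - 6612 = -6468/5 - 6612 = -39528/5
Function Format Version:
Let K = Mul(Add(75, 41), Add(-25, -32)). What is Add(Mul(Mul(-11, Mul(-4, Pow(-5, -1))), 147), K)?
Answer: Rational(-39528, 5) ≈ -7905.6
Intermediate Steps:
K = -6612 (K = Mul(116, -57) = -6612)
Add(Mul(Mul(-11, Mul(-4, Pow(-5, -1))), 147), K) = Add(Mul(Mul(-11, Mul(-4, Pow(-5, -1))), 147), -6612) = Add(Mul(Mul(-11, Mul(-4, Rational(-1, 5))), 147), -6612) = Add(Mul(Mul(-11, Rational(4, 5)), 147), -6612) = Add(Mul(Rational(-44, 5), 147), -6612) = Add(Rational(-6468, 5), -6612) = Rational(-39528, 5)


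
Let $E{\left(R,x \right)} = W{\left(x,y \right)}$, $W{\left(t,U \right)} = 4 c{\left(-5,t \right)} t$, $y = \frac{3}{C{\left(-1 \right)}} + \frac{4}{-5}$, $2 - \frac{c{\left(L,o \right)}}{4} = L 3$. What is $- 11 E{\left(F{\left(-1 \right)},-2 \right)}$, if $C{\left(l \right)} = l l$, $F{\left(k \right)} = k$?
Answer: $5984$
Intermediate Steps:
$c{\left(L,o \right)} = 8 - 12 L$ ($c{\left(L,o \right)} = 8 - 4 L 3 = 8 - 4 \cdot 3 L = 8 - 12 L$)
$C{\left(l \right)} = l^{2}$
$y = \frac{11}{5}$ ($y = \frac{3}{\left(-1\right)^{2}} + \frac{4}{-5} = \frac{3}{1} + 4 \left(- \frac{1}{5}\right) = 3 \cdot 1 - \frac{4}{5} = 3 - \frac{4}{5} = \frac{11}{5} \approx 2.2$)
$W{\left(t,U \right)} = 272 t$ ($W{\left(t,U \right)} = 4 \left(8 - -60\right) t = 4 \left(8 + 60\right) t = 4 \cdot 68 t = 272 t$)
$E{\left(R,x \right)} = 272 x$
$- 11 E{\left(F{\left(-1 \right)},-2 \right)} = - 11 \cdot 272 \left(-2\right) = \left(-11\right) \left(-544\right) = 5984$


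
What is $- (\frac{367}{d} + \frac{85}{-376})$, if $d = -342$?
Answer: $\frac{83531}{64296} \approx 1.2992$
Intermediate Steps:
$- (\frac{367}{d} + \frac{85}{-376}) = - (\frac{367}{-342} + \frac{85}{-376}) = - (367 \left(- \frac{1}{342}\right) + 85 \left(- \frac{1}{376}\right)) = - (- \frac{367}{342} - \frac{85}{376}) = \left(-1\right) \left(- \frac{83531}{64296}\right) = \frac{83531}{64296}$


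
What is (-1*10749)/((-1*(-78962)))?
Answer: -10749/78962 ≈ -0.13613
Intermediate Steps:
(-1*10749)/((-1*(-78962))) = -10749/78962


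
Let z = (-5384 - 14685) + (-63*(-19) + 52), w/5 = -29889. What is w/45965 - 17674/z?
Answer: -200016949/86506130 ≈ -2.3122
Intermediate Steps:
w = -149445 (w = 5*(-29889) = -149445)
z = -18820 (z = -20069 + (1197 + 52) = -20069 + 1249 = -18820)
w/45965 - 17674/z = -149445/45965 - 17674/(-18820) = -149445*1/45965 - 17674*(-1/18820) = -29889/9193 + 8837/9410 = -200016949/86506130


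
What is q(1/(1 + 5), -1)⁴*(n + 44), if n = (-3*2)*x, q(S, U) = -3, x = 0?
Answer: 3564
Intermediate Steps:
n = 0 (n = -3*2*0 = -6*0 = 0)
q(1/(1 + 5), -1)⁴*(n + 44) = (-3)⁴*(0 + 44) = 81*44 = 3564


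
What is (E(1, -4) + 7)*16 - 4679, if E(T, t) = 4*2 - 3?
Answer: -4487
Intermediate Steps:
E(T, t) = 5 (E(T, t) = 8 - 3 = 5)
(E(1, -4) + 7)*16 - 4679 = (5 + 7)*16 - 4679 = 12*16 - 4679 = 192 - 4679 = -4487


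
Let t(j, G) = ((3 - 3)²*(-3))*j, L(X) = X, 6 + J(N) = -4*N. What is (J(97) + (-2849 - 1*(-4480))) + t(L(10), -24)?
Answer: 1237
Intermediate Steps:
J(N) = -6 - 4*N
t(j, G) = 0 (t(j, G) = (0²*(-3))*j = (0*(-3))*j = 0*j = 0)
(J(97) + (-2849 - 1*(-4480))) + t(L(10), -24) = ((-6 - 4*97) + (-2849 - 1*(-4480))) + 0 = ((-6 - 388) + (-2849 + 4480)) + 0 = (-394 + 1631) + 0 = 1237 + 0 = 1237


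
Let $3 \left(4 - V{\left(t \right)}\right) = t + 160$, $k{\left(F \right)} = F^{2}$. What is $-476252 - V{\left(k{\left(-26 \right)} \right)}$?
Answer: $- \frac{1427932}{3} \approx -4.7598 \cdot 10^{5}$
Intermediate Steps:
$V{\left(t \right)} = - \frac{148}{3} - \frac{t}{3}$ ($V{\left(t \right)} = 4 - \frac{t + 160}{3} = 4 - \frac{160 + t}{3} = 4 - \left(\frac{160}{3} + \frac{t}{3}\right) = - \frac{148}{3} - \frac{t}{3}$)
$-476252 - V{\left(k{\left(-26 \right)} \right)} = -476252 - \left(- \frac{148}{3} - \frac{\left(-26\right)^{2}}{3}\right) = -476252 - \left(- \frac{148}{3} - \frac{676}{3}\right) = -476252 - - \frac{824}{3} = -476252 + \frac{824}{3} = - \frac{1427932}{3}$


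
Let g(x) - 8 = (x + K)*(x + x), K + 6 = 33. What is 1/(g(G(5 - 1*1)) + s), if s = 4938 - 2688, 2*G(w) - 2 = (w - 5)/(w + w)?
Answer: 128/295729 ≈ 0.00043283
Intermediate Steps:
K = 27 (K = -6 + 33 = 27)
G(w) = 1 + (-5 + w)/(4*w) (G(w) = 1 + ((w - 5)/(w + w))/2 = 1 + ((-5 + w)/((2*w)))/2 = 1 + ((-5 + w)*(1/(2*w)))/2 = 1 + ((-5 + w)/(2*w))/2 = 1 + (-5 + w)/(4*w))
g(x) = 8 + 2*x*(27 + x) (g(x) = 8 + (x + 27)*(x + x) = 8 + (27 + x)*(2*x) = 8 + 2*x*(27 + x))
s = 2250
1/(g(G(5 - 1*1)) + s) = 1/((8 + 2*(5*(-1 + (5 - 1*1))/(4*(5 - 1*1)))² + 54*(5*(-1 + (5 - 1*1))/(4*(5 - 1*1)))) + 2250) = 1/((8 + 2*(5*(-1 + (5 - 1))/(4*(5 - 1)))² + 54*(5*(-1 + (5 - 1))/(4*(5 - 1)))) + 2250) = 1/((8 + 2*((5/4)*(-1 + 4)/4)² + 54*((5/4)*(-1 + 4)/4)) + 2250) = 1/((8 + 2*((5/4)*(¼)*3)² + 54*((5/4)*(¼)*3)) + 2250) = 1/((8 + 2*(15/16)² + 54*(15/16)) + 2250) = 1/((8 + 2*(225/256) + 405/8) + 2250) = 1/((8 + 225/128 + 405/8) + 2250) = 1/(7729/128 + 2250) = 1/(295729/128) = 128/295729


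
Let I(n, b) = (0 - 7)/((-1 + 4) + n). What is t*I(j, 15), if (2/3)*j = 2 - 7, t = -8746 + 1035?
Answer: -107954/9 ≈ -11995.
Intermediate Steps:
t = -7711
j = -15/2 (j = 3*(2 - 7)/2 = (3/2)*(-5) = -15/2 ≈ -7.5000)
I(n, b) = -7/(3 + n)
t*I(j, 15) = -(-53977)/(3 - 15/2) = -(-53977)/(-9/2) = -(-53977)*(-2)/9 = -7711*14/9 = -107954/9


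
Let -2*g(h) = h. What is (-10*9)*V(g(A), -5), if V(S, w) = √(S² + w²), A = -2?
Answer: -90*√26 ≈ -458.91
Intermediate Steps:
g(h) = -h/2
(-10*9)*V(g(A), -5) = (-10*9)*√((-½*(-2))² + (-5)²) = -90*√(1² + 25) = -90*√(1 + 25) = -90*√26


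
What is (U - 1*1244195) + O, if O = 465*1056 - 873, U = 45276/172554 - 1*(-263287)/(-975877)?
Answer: -21161982003630995/28065246643 ≈ -7.5403e+5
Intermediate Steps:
U = -207902991/28065246643 (U = 45276*(1/172554) + 263287*(-1/975877) = 7546/28759 - 263287/975877 = -207902991/28065246643 ≈ -0.0074078)
O = 490167 (O = 491040 - 873 = 490167)
(U - 1*1244195) + O = (-207902991/28065246643 - 1*1244195) + 490167 = (-207902991/28065246643 - 1244195) + 490167 = -34918639754890376/28065246643 + 490167 = -21161982003630995/28065246643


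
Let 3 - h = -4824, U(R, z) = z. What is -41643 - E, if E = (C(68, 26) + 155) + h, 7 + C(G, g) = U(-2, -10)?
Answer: -46608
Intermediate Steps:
h = 4827 (h = 3 - 1*(-4824) = 3 + 4824 = 4827)
C(G, g) = -17 (C(G, g) = -7 - 10 = -17)
E = 4965 (E = (-17 + 155) + 4827 = 138 + 4827 = 4965)
-41643 - E = -41643 - 1*4965 = -41643 - 4965 = -46608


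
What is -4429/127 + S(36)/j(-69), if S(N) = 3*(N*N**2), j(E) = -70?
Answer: -9042983/4445 ≈ -2034.4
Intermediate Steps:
S(N) = 3*N**3
-4429/127 + S(36)/j(-69) = -4429/127 + (3*36**3)/(-70) = -4429*1/127 + (3*46656)*(-1/70) = -4429/127 + 139968*(-1/70) = -4429/127 - 69984/35 = -9042983/4445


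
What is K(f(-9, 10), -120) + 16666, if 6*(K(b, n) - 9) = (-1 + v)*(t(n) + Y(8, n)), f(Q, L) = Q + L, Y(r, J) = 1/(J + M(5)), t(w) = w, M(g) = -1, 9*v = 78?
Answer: 35984167/2178 ≈ 16522.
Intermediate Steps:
v = 26/3 (v = (1/9)*78 = 26/3 ≈ 8.6667)
Y(r, J) = 1/(-1 + J) (Y(r, J) = 1/(J - 1) = 1/(-1 + J))
f(Q, L) = L + Q
K(b, n) = 9 + 23*n/18 + 23/(18*(-1 + n)) (K(b, n) = 9 + ((-1 + 26/3)*(n + 1/(-1 + n)))/6 = 9 + (23*(n + 1/(-1 + n))/3)/6 = 9 + (23*n/3 + 23/(3*(-1 + n)))/6 = 9 + (23*n/18 + 23/(18*(-1 + n))) = 9 + 23*n/18 + 23/(18*(-1 + n)))
K(f(-9, 10), -120) + 16666 = (23 + (-1 - 120)*(162 + 23*(-120)))/(18*(-1 - 120)) + 16666 = (1/18)*(23 - 121*(162 - 2760))/(-121) + 16666 = (1/18)*(-1/121)*(23 - 121*(-2598)) + 16666 = (1/18)*(-1/121)*(23 + 314358) + 16666 = (1/18)*(-1/121)*314381 + 16666 = -314381/2178 + 16666 = 35984167/2178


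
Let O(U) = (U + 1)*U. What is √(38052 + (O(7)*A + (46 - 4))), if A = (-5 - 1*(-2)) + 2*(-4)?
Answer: √37478 ≈ 193.59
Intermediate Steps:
O(U) = U*(1 + U) (O(U) = (1 + U)*U = U*(1 + U))
A = -11 (A = (-5 + 2) - 8 = -3 - 8 = -11)
√(38052 + (O(7)*A + (46 - 4))) = √(38052 + ((7*(1 + 7))*(-11) + (46 - 4))) = √(38052 + ((7*8)*(-11) + 42)) = √(38052 + (56*(-11) + 42)) = √(38052 + (-616 + 42)) = √(38052 - 574) = √37478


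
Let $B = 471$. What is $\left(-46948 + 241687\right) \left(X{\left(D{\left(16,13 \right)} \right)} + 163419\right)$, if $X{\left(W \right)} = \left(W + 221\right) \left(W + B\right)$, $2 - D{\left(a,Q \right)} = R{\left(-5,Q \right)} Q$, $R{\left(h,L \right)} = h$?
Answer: $61997692257$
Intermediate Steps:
$D{\left(a,Q \right)} = 2 + 5 Q$ ($D{\left(a,Q \right)} = 2 - - 5 Q = 2 + 5 Q$)
$X{\left(W \right)} = \left(221 + W\right) \left(471 + W\right)$ ($X{\left(W \right)} = \left(W + 221\right) \left(W + 471\right) = \left(221 + W\right) \left(471 + W\right)$)
$\left(-46948 + 241687\right) \left(X{\left(D{\left(16,13 \right)} \right)} + 163419\right) = \left(-46948 + 241687\right) \left(\left(104091 + \left(2 + 5 \cdot 13\right)^{2} + 692 \left(2 + 5 \cdot 13\right)\right) + 163419\right) = 194739 \left(\left(104091 + \left(2 + 65\right)^{2} + 692 \left(2 + 65\right)\right) + 163419\right) = 194739 \left(\left(104091 + 67^{2} + 692 \cdot 67\right) + 163419\right) = 194739 \left(\left(104091 + 4489 + 46364\right) + 163419\right) = 194739 \left(154944 + 163419\right) = 194739 \cdot 318363 = 61997692257$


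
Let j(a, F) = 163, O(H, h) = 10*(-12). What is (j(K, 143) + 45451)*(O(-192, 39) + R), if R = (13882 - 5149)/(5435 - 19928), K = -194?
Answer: -26576130434/4831 ≈ -5.5012e+6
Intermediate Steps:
O(H, h) = -120
R = -2911/4831 (R = 8733/(-14493) = 8733*(-1/14493) = -2911/4831 ≈ -0.60257)
(j(K, 143) + 45451)*(O(-192, 39) + R) = (163 + 45451)*(-120 - 2911/4831) = 45614*(-582631/4831) = -26576130434/4831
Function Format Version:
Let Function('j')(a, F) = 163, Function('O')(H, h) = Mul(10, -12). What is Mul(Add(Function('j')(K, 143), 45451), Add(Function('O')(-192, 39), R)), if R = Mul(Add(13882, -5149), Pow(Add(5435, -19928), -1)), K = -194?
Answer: Rational(-26576130434, 4831) ≈ -5.5012e+6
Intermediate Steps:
Function('O')(H, h) = -120
R = Rational(-2911, 4831) (R = Mul(8733, Pow(-14493, -1)) = Mul(8733, Rational(-1, 14493)) = Rational(-2911, 4831) ≈ -0.60257)
Mul(Add(Function('j')(K, 143), 45451), Add(Function('O')(-192, 39), R)) = Mul(Add(163, 45451), Add(-120, Rational(-2911, 4831))) = Mul(45614, Rational(-582631, 4831)) = Rational(-26576130434, 4831)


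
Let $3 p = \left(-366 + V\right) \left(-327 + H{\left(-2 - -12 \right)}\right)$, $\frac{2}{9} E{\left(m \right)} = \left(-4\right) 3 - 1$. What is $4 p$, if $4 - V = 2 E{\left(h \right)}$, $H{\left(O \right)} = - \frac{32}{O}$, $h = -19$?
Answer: $\frac{323596}{3} \approx 1.0787 \cdot 10^{5}$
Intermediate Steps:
$E{\left(m \right)} = - \frac{117}{2}$ ($E{\left(m \right)} = \frac{9 \left(\left(-4\right) 3 - 1\right)}{2} = \frac{9 \left(-12 - 1\right)}{2} = \frac{9}{2} \left(-13\right) = - \frac{117}{2}$)
$V = 121$ ($V = 4 - 2 \left(- \frac{117}{2}\right) = 4 - -117 = 4 + 117 = 121$)
$p = \frac{80899}{3}$ ($p = \frac{\left(-366 + 121\right) \left(-327 - \frac{32}{-2 - -12}\right)}{3} = \frac{\left(-245\right) \left(-327 - \frac{32}{-2 + 12}\right)}{3} = \frac{\left(-245\right) \left(-327 - \frac{32}{10}\right)}{3} = \frac{\left(-245\right) \left(-327 - \frac{16}{5}\right)}{3} = \frac{\left(-245\right) \left(- \frac{1651}{5}\right)}{3} = \frac{1}{3} \cdot 80899 = \frac{80899}{3} \approx 26966.0$)
$4 p = 4 \cdot \frac{80899}{3} = \frac{323596}{3}$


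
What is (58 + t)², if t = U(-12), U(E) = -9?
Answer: 2401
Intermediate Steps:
t = -9
(58 + t)² = (58 - 9)² = 49² = 2401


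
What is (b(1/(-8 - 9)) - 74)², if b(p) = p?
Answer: 1585081/289 ≈ 5484.7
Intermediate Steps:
(b(1/(-8 - 9)) - 74)² = (1/(-8 - 9) - 74)² = (1/(-17) - 74)² = (-1/17 - 74)² = (-1259/17)² = 1585081/289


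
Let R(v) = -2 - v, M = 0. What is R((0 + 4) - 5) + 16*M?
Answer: -1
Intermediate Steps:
R((0 + 4) - 5) + 16*M = (-2 - ((0 + 4) - 5)) + 16*0 = (-2 - (4 - 5)) + 0 = (-2 - 1*(-1)) + 0 = (-2 + 1) + 0 = -1 + 0 = -1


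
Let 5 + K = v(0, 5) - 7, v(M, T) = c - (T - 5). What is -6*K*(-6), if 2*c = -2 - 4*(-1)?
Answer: -396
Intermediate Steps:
c = 1 (c = (-2 - 4*(-1))/2 = (-2 + 4)/2 = (½)*2 = 1)
v(M, T) = 6 - T (v(M, T) = 1 - (T - 5) = 1 - (-5 + T) = 1 + (5 - T) = 6 - T)
K = -11 (K = -5 + ((6 - 1*5) - 7) = -5 + ((6 - 5) - 7) = -5 + (1 - 7) = -5 - 6 = -11)
-6*K*(-6) = -6*(-11)*(-6) = 66*(-6) = -396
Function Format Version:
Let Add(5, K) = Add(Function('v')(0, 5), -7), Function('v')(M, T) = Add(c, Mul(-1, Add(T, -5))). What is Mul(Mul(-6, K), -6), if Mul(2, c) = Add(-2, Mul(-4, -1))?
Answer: -396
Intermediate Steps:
c = 1 (c = Mul(Rational(1, 2), Add(-2, Mul(-4, -1))) = Mul(Rational(1, 2), Add(-2, 4)) = Mul(Rational(1, 2), 2) = 1)
Function('v')(M, T) = Add(6, Mul(-1, T)) (Function('v')(M, T) = Add(1, Mul(-1, Add(T, -5))) = Add(1, Mul(-1, Add(-5, T))) = Add(1, Add(5, Mul(-1, T))) = Add(6, Mul(-1, T)))
K = -11 (K = Add(-5, Add(Add(6, Mul(-1, 5)), -7)) = Add(-5, Add(Add(6, -5), -7)) = Add(-5, Add(1, -7)) = Add(-5, -6) = -11)
Mul(Mul(-6, K), -6) = Mul(Mul(-6, -11), -6) = Mul(66, -6) = -396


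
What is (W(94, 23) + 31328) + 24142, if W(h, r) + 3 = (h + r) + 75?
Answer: 55659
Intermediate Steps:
W(h, r) = 72 + h + r (W(h, r) = -3 + ((h + r) + 75) = -3 + (75 + h + r) = 72 + h + r)
(W(94, 23) + 31328) + 24142 = ((72 + 94 + 23) + 31328) + 24142 = (189 + 31328) + 24142 = 31517 + 24142 = 55659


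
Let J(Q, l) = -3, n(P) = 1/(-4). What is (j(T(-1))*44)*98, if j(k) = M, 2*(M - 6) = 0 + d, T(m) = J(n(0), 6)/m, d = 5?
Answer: 36652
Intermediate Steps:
n(P) = -¼
T(m) = -3/m
M = 17/2 (M = 6 + (0 + 5)/2 = 6 + (½)*5 = 6 + 5/2 = 17/2 ≈ 8.5000)
j(k) = 17/2
(j(T(-1))*44)*98 = ((17/2)*44)*98 = 374*98 = 36652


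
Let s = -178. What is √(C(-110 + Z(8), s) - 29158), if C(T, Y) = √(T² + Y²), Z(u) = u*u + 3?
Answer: √(-29158 + √33533) ≈ 170.22*I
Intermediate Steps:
Z(u) = 3 + u² (Z(u) = u² + 3 = 3 + u²)
√(C(-110 + Z(8), s) - 29158) = √(√((-110 + (3 + 8²))² + (-178)²) - 29158) = √(√((-110 + (3 + 64))² + 31684) - 29158) = √(√((-110 + 67)² + 31684) - 29158) = √(√((-43)² + 31684) - 29158) = √(√(1849 + 31684) - 29158) = √(√33533 - 29158) = √(-29158 + √33533)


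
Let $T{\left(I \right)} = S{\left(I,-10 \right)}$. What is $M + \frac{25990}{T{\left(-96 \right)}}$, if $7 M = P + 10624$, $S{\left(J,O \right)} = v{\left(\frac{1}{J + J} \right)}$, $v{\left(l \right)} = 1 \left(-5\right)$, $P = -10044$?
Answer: $- \frac{35806}{7} \approx -5115.1$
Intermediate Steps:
$v{\left(l \right)} = -5$
$S{\left(J,O \right)} = -5$
$T{\left(I \right)} = -5$
$M = \frac{580}{7}$ ($M = \frac{-10044 + 10624}{7} = \frac{1}{7} \cdot 580 = \frac{580}{7} \approx 82.857$)
$M + \frac{25990}{T{\left(-96 \right)}} = \frac{580}{7} + \frac{25990}{-5} = \frac{580}{7} + 25990 \left(- \frac{1}{5}\right) = \frac{580}{7} - 5198 = - \frac{35806}{7}$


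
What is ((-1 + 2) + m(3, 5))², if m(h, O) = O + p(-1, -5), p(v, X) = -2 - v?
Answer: 25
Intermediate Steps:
m(h, O) = -1 + O (m(h, O) = O + (-2 - 1*(-1)) = O + (-2 + 1) = O - 1 = -1 + O)
((-1 + 2) + m(3, 5))² = ((-1 + 2) + (-1 + 5))² = (1 + 4)² = 5² = 25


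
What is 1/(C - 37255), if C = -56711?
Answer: -1/93966 ≈ -1.0642e-5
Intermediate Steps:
1/(C - 37255) = 1/(-56711 - 37255) = 1/(-93966) = -1/93966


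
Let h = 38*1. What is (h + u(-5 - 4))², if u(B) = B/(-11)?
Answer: 182329/121 ≈ 1506.9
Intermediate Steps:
u(B) = -B/11 (u(B) = B*(-1/11) = -B/11)
h = 38
(h + u(-5 - 4))² = (38 - (-5 - 4)/11)² = (38 - 1/11*(-9))² = (38 + 9/11)² = (427/11)² = 182329/121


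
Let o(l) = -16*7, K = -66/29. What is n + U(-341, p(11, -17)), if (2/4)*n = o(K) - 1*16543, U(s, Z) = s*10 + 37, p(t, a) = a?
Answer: -36683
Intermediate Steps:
K = -66/29 (K = -66*1/29 = -66/29 ≈ -2.2759)
o(l) = -112
U(s, Z) = 37 + 10*s (U(s, Z) = 10*s + 37 = 37 + 10*s)
n = -33310 (n = 2*(-112 - 1*16543) = 2*(-112 - 16543) = 2*(-16655) = -33310)
n + U(-341, p(11, -17)) = -33310 + (37 + 10*(-341)) = -33310 + (37 - 3410) = -33310 - 3373 = -36683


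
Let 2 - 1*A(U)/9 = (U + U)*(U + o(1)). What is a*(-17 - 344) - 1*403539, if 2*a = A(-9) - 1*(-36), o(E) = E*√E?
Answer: -179358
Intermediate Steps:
o(E) = E^(3/2)
A(U) = 18 - 18*U*(1 + U) (A(U) = 18 - 9*(U + U)*(U + 1^(3/2)) = 18 - 9*2*U*(U + 1) = 18 - 9*2*U*(1 + U) = 18 - 18*U*(1 + U))
a = -621 (a = ((18 - 18*(-9) - 18*(-9)²) - 1*(-36))/2 = ((18 + 162 - 18*81) + 36)/2 = ((18 + 162 - 1458) + 36)/2 = (-1278 + 36)/2 = (½)*(-1242) = -621)
a*(-17 - 344) - 1*403539 = -621*(-17 - 344) - 1*403539 = -621*(-361) - 403539 = 224181 - 403539 = -179358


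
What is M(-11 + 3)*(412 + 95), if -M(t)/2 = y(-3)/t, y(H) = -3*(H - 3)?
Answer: 4563/2 ≈ 2281.5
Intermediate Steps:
y(H) = 9 - 3*H (y(H) = -3*(-3 + H) = 9 - 3*H)
M(t) = -36/t (M(t) = -2*(9 - 3*(-3))/t = -2*(9 + 9)/t = -36/t)
M(-11 + 3)*(412 + 95) = (-36/(-11 + 3))*(412 + 95) = -36/(-8)*507 = -36*(-1/8)*507 = (9/2)*507 = 4563/2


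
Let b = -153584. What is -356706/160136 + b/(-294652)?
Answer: -10063726111/5898049084 ≈ -1.7063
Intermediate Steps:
-356706/160136 + b/(-294652) = -356706/160136 - 153584/(-294652) = -356706*1/160136 - 153584*(-1/294652) = -178353/80068 + 38396/73663 = -10063726111/5898049084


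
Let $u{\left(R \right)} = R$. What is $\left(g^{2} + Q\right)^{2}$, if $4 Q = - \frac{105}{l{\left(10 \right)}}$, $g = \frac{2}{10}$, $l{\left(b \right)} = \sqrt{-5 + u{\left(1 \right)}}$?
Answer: $- \frac{6890561}{40000} + \frac{21 i}{20} \approx -172.26 + 1.05 i$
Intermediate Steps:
$l{\left(b \right)} = 2 i$ ($l{\left(b \right)} = \sqrt{-5 + 1} = \sqrt{-4} = 2 i$)
$g = \frac{1}{5}$ ($g = 2 \cdot \frac{1}{10} = \frac{1}{5} \approx 0.2$)
$Q = \frac{105 i}{8}$ ($Q = \frac{\left(-105\right) \frac{1}{2 i}}{4} = \frac{\left(-105\right) \left(- \frac{i}{2}\right)}{4} = \frac{\frac{105}{2} i}{4} = \frac{105 i}{8} \approx 13.125 i$)
$\left(g^{2} + Q\right)^{2} = \left(\left(\frac{1}{5}\right)^{2} + \frac{105 i}{8}\right)^{2} = \left(\frac{1}{25} + \frac{105 i}{8}\right)^{2}$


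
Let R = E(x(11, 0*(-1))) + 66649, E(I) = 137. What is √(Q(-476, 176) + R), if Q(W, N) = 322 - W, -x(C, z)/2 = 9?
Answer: 32*√66 ≈ 259.97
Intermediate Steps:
x(C, z) = -18 (x(C, z) = -2*9 = -18)
R = 66786 (R = 137 + 66649 = 66786)
√(Q(-476, 176) + R) = √((322 - 1*(-476)) + 66786) = √((322 + 476) + 66786) = √(798 + 66786) = √67584 = 32*√66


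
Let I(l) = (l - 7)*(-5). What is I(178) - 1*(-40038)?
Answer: 39183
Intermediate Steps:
I(l) = 35 - 5*l (I(l) = (-7 + l)*(-5) = 35 - 5*l)
I(178) - 1*(-40038) = (35 - 5*178) - 1*(-40038) = (35 - 890) + 40038 = -855 + 40038 = 39183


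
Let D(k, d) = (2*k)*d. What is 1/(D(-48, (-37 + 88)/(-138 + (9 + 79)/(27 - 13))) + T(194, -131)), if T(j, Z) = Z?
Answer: -461/43255 ≈ -0.010658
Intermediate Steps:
D(k, d) = 2*d*k
1/(D(-48, (-37 + 88)/(-138 + (9 + 79)/(27 - 13))) + T(194, -131)) = 1/(2*((-37 + 88)/(-138 + (9 + 79)/(27 - 13)))*(-48) - 131) = 1/(2*(51/(-138 + 88/14))*(-48) - 131) = 1/(2*(51/(-138 + 88*(1/14)))*(-48) - 131) = 1/(2*(51/(-138 + 44/7))*(-48) - 131) = 1/(2*(51/(-922/7))*(-48) - 131) = 1/(2*(51*(-7/922))*(-48) - 131) = 1/(2*(-357/922)*(-48) - 131) = 1/(17136/461 - 131) = 1/(-43255/461) = -461/43255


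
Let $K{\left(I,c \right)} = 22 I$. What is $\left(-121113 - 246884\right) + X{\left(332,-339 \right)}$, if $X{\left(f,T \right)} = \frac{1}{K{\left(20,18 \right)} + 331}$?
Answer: $- \frac{283725686}{771} \approx -3.68 \cdot 10^{5}$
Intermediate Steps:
$X{\left(f,T \right)} = \frac{1}{771}$ ($X{\left(f,T \right)} = \frac{1}{22 \cdot 20 + 331} = \frac{1}{440 + 331} = \frac{1}{771}$)
$\left(-121113 - 246884\right) + X{\left(332,-339 \right)} = \left(-121113 - 246884\right) + \frac{1}{771} = -367997 + \frac{1}{771} = - \frac{283725686}{771}$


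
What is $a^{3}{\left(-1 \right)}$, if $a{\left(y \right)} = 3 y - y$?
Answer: $-8$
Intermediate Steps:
$a{\left(y \right)} = 2 y$
$a^{3}{\left(-1 \right)} = \left(2 \left(-1\right)\right)^{3} = \left(-2\right)^{3} = -8$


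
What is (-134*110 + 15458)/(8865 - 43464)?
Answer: -718/34599 ≈ -0.020752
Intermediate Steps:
(-134*110 + 15458)/(8865 - 43464) = (-14740 + 15458)/(-34599) = 718*(-1/34599) = -718/34599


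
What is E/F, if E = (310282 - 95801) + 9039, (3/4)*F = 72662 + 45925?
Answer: 55880/39529 ≈ 1.4136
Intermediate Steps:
F = 158116 (F = 4*(72662 + 45925)/3 = (4/3)*118587 = 158116)
E = 223520 (E = 214481 + 9039 = 223520)
E/F = 223520/158116 = 223520*(1/158116) = 55880/39529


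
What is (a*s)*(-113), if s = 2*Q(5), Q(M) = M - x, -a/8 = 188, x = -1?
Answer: 2039424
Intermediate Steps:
a = -1504 (a = -8*188 = -1504)
Q(M) = 1 + M (Q(M) = M - 1*(-1) = M + 1 = 1 + M)
s = 12 (s = 2*(1 + 5) = 2*6 = 12)
(a*s)*(-113) = -1504*12*(-113) = -18048*(-113) = 2039424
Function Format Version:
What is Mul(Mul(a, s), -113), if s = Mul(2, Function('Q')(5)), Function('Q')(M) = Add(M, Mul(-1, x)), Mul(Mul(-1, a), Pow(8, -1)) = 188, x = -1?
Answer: 2039424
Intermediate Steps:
a = -1504 (a = Mul(-8, 188) = -1504)
Function('Q')(M) = Add(1, M) (Function('Q')(M) = Add(M, Mul(-1, -1)) = Add(M, 1) = Add(1, M))
s = 12 (s = Mul(2, Add(1, 5)) = Mul(2, 6) = 12)
Mul(Mul(a, s), -113) = Mul(Mul(-1504, 12), -113) = Mul(-18048, -113) = 2039424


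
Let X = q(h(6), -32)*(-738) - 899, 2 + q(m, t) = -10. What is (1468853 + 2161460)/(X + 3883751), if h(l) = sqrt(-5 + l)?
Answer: 3630313/3891708 ≈ 0.93283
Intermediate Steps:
q(m, t) = -12 (q(m, t) = -2 - 10 = -12)
X = 7957 (X = -12*(-738) - 899 = 8856 - 899 = 7957)
(1468853 + 2161460)/(X + 3883751) = (1468853 + 2161460)/(7957 + 3883751) = 3630313/3891708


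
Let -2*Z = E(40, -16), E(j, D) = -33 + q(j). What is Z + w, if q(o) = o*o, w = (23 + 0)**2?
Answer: -509/2 ≈ -254.50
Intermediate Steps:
w = 529 (w = 23**2 = 529)
q(o) = o**2
E(j, D) = -33 + j**2
Z = -1567/2 (Z = -(-33 + 40**2)/2 = -(-33 + 1600)/2 = -1/2*1567 = -1567/2 ≈ -783.50)
Z + w = -1567/2 + 529 = -509/2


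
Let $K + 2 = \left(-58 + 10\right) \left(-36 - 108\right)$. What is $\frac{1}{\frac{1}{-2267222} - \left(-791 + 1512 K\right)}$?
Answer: $- \frac{2267222}{23685960705639} \approx -9.572 \cdot 10^{-8}$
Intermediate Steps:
$K = 6910$ ($K = -2 + \left(-58 + 10\right) \left(-36 - 108\right) = -2 - -6912 = -2 + 6912 = 6910$)
$\frac{1}{\frac{1}{-2267222} - \left(-791 + 1512 K\right)} = \frac{1}{\frac{1}{-2267222} + \left(\left(-1512\right) 6910 + 791\right)} = \frac{1}{- \frac{1}{2267222} + \left(-10447920 + 791\right)} = \frac{1}{- \frac{1}{2267222} - 10447129} = \frac{1}{- \frac{23685960705639}{2267222}} = - \frac{2267222}{23685960705639}$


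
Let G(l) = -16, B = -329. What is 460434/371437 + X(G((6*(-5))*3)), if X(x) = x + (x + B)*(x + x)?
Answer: 4095181922/371437 ≈ 11025.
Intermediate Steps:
X(x) = x + 2*x*(-329 + x) (X(x) = x + (x - 329)*(x + x) = x + (-329 + x)*(2*x) = x + 2*x*(-329 + x))
460434/371437 + X(G((6*(-5))*3)) = 460434/371437 - 16*(-657 + 2*(-16)) = 460434*(1/371437) - 16*(-657 - 32) = 460434/371437 - 16*(-689) = 460434/371437 + 11024 = 4095181922/371437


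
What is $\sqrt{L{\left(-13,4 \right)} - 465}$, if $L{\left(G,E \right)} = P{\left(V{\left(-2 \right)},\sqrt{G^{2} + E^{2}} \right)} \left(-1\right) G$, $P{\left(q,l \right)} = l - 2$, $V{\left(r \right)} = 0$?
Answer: $\sqrt{-491 + 13 \sqrt{185}} \approx 17.725 i$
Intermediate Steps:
$P{\left(q,l \right)} = -2 + l$
$L{\left(G,E \right)} = G \left(2 - \sqrt{E^{2} + G^{2}}\right)$ ($L{\left(G,E \right)} = \left(-2 + \sqrt{G^{2} + E^{2}}\right) \left(-1\right) G = \left(-2 + \sqrt{E^{2} + G^{2}}\right) \left(-1\right) G = \left(2 - \sqrt{E^{2} + G^{2}}\right) G = G \left(2 - \sqrt{E^{2} + G^{2}}\right)$)
$\sqrt{L{\left(-13,4 \right)} - 465} = \sqrt{- 13 \left(2 - \sqrt{4^{2} + \left(-13\right)^{2}}\right) - 465} = \sqrt{- 13 \left(2 - \sqrt{16 + 169}\right) - 465} = \sqrt{- 13 \left(2 - \sqrt{185}\right) - 465} = \sqrt{\left(-26 + 13 \sqrt{185}\right) - 465} = \sqrt{-491 + 13 \sqrt{185}}$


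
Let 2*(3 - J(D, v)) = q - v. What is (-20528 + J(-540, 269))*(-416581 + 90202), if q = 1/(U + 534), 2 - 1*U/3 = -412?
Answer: 7879556812201/1184 ≈ 6.6550e+9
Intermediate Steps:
U = 1242 (U = 6 - 3*(-412) = 6 + 1236 = 1242)
q = 1/1776 (q = 1/(1242 + 534) = 1/1776 ≈ 0.00056306)
J(D, v) = 10655/3552 + v/2 (J(D, v) = 3 - (1/1776 - v)/2 = 3 + (-1/3552 + v/2) = 10655/3552 + v/2)
(-20528 + J(-540, 269))*(-416581 + 90202) = (-20528 + (10655/3552 + (½)*269))*(-416581 + 90202) = (-20528 + (10655/3552 + 269/2))*(-326379) = (-20528 + 488399/3552)*(-326379) = -72427057/3552*(-326379) = 7879556812201/1184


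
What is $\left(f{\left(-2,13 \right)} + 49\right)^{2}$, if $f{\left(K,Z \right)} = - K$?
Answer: $2601$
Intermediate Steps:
$\left(f{\left(-2,13 \right)} + 49\right)^{2} = \left(\left(-1\right) \left(-2\right) + 49\right)^{2} = \left(2 + 49\right)^{2} = 51^{2} = 2601$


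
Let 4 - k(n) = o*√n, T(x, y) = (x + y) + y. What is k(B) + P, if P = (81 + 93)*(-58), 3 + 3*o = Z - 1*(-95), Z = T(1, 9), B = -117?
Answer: -10088 - 111*I*√13 ≈ -10088.0 - 400.22*I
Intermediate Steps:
T(x, y) = x + 2*y
Z = 19 (Z = 1 + 2*9 = 1 + 18 = 19)
o = 37 (o = -1 + (19 - 1*(-95))/3 = -1 + (19 + 95)/3 = -1 + (⅓)*114 = -1 + 38 = 37)
k(n) = 4 - 37*√n
P = -10092 (P = 174*(-58) = -10092)
k(B) + P = (4 - 111*I*√13) - 10092 = -10088 - 111*I*√13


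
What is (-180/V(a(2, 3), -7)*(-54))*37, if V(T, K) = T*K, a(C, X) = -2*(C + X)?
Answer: 35964/7 ≈ 5137.7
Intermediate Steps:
a(C, X) = -2*C - 2*X
V(T, K) = K*T
(-180/V(a(2, 3), -7)*(-54))*37 = (-180*(-1/(7*(-2*2 - 2*3)))*(-54))*37 = (-180*(-1/(7*(-4 - 6)))*(-54))*37 = (-180/((-7*(-10)))*(-54))*37 = (-180/70*(-54))*37 = (-180*1/70*(-54))*37 = -18/7*(-54)*37 = (972/7)*37 = 35964/7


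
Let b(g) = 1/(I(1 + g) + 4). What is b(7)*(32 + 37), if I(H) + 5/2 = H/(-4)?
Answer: -138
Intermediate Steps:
I(H) = -5/2 - H/4 (I(H) = -5/2 + H/(-4) = -5/2 + H*(-¼) = -5/2 - H/4)
b(g) = 1/(5/4 - g/4) (b(g) = 1/((-5/2 - (1 + g)/4) + 4) = 1/((-5/2 + (-¼ - g/4)) + 4) = 1/((-11/4 - g/4) + 4) = 1/(5/4 - g/4))
b(7)*(32 + 37) = (-4/(-5 + 7))*(32 + 37) = -4/2*69 = -4*½*69 = -2*69 = -138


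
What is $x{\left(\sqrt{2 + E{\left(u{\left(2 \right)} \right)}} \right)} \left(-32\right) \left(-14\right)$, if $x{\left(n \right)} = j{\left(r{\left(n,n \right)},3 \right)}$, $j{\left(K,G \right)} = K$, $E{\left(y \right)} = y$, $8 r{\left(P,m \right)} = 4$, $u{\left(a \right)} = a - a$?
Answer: $224$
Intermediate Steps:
$u{\left(a \right)} = 0$
$r{\left(P,m \right)} = \frac{1}{2}$ ($r{\left(P,m \right)} = \frac{1}{8} \cdot 4 = \frac{1}{2}$)
$x{\left(n \right)} = \frac{1}{2}$
$x{\left(\sqrt{2 + E{\left(u{\left(2 \right)} \right)}} \right)} \left(-32\right) \left(-14\right) = \frac{1}{2} \left(-32\right) \left(-14\right) = \left(-16\right) \left(-14\right) = 224$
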